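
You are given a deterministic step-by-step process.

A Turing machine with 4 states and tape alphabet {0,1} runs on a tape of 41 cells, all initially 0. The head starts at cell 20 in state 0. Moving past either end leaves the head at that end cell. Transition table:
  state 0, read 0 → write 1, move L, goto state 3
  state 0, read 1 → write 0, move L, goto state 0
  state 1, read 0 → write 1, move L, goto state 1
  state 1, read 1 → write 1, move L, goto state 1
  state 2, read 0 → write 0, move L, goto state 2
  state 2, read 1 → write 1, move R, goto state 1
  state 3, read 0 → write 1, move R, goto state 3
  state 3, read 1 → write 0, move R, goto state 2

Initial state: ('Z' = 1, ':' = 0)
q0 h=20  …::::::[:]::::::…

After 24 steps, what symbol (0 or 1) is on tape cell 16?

1

t=0: q0 h=20  …::::::[:]::::::…
t=1: q3 h=19  …::::::[:]Z:::::…
t=2: q3 h=20  …:::::Z[Z]::::::…
t=3: q2 h=21  …::::Z:[:]::::::…
t=4: q2 h=20  …:::::Z[:]::::::…
t=5: q2 h=19  …::::::[Z]::::::…
t=6: q1 h=20  …:::::Z[:]::::::…
t=7: q1 h=19  …::::::[Z]Z:::::…
t=8: q1 h=18  …::::::[:]ZZ::::…
t=9: q1 h=17  …::::::[:]ZZZ:::…
t=10: q1 h=16  …::::::[:]ZZZZ::…
t=11: q1 h=15  …::::::[:]ZZZZZ:…
t=12: q1 h=14  …::::::[:]ZZZZZZ…
t=13: q1 h=13  …::::::[:]ZZZZZZ…
t=14: q1 h=12  …::::::[:]ZZZZZZ…
t=15: q1 h=11  …::::::[:]ZZZZZZ…
t=16: q1 h=10  …::::::[:]ZZZZZZ…
t=17: q1 h= 9  …::::::[:]ZZZZZZ…
t=18: q1 h= 8  …::::::[:]ZZZZZZ…
t=19: q1 h= 7  …::::::[:]ZZZZZZ…
t=20: q1 h= 6  |::::::[:]ZZZZZZ…
t=21: q1 h= 5  |:::::[:]ZZZZZZ…
t=22: q1 h= 4  |::::[:]ZZZZZZ…
t=23: q1 h= 3  |:::[:]ZZZZZZ…
t=24: q1 h= 2  |::[:]ZZZZZZ…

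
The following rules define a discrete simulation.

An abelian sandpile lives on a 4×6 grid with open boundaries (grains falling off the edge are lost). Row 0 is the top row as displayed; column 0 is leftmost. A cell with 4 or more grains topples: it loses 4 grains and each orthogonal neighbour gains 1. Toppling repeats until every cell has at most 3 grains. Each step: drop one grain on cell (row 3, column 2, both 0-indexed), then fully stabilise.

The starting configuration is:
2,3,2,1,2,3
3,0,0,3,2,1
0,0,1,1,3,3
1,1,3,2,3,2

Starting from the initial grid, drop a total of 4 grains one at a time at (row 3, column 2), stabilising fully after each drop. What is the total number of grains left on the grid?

45

k=0  2,3,2,1,2,3
3,0,0,3,2,1
0,0,1,1,3,3
1,1,3,2,3,2
k=1  2,3,2,1,2,3
3,0,0,3,2,1
0,0,2,1,3,3
1,2,0,3,3,2
k=2  2,3,2,1,2,3
3,0,0,3,2,1
0,0,2,1,3,3
1,2,1,3,3,2
k=3  2,3,2,1,2,3
3,0,0,3,2,1
0,0,2,1,3,3
1,2,2,3,3,2
k=4  2,3,2,1,2,3
3,0,0,3,2,1
0,0,2,1,3,3
1,2,3,3,3,2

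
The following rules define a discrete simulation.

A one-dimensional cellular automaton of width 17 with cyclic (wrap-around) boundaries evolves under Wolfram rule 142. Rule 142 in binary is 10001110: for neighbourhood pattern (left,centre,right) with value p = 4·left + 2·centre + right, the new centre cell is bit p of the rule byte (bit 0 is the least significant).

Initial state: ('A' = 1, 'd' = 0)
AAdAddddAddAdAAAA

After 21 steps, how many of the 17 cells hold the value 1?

9

0) AAdAddddAddAdAAAA
1) AddAdddAAdAAdAAAA
2) ddAAddAAddAddAAAA
3) dAAddAAddAAdAAAAd
4) AAddAAddAAddAAAdd
5) AddAAddAAddAAAddA
6) ddAAddAAddAAAddAA
7) dAAddAAddAAAddAAd
8) AAddAAddAAAddAAdd
9) AddAAddAAAddAAddA
10) ddAAddAAAddAAddAA
11) dAAddAAAddAAddAAd
12) AAddAAAddAAddAAdd
13) AddAAAddAAddAAddA
14) ddAAAddAAddAAddAA
15) dAAAddAAddAAddAAd
16) AAAddAAddAAddAAdd
17) AAddAAddAAddAAddA
18) AddAAddAAddAAddAA
19) ddAAddAAddAAddAAA
20) dAAddAAddAAddAAAd
21) AAddAAddAAddAAAdd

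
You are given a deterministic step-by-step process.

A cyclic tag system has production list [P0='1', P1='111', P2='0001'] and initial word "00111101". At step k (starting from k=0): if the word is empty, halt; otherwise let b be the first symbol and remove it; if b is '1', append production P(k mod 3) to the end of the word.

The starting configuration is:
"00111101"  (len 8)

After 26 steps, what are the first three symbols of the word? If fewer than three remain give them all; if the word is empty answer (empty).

111

[0] "00111101"  (len 8)
[1] "0111101"  (len 7)
[2] "111101"  (len 6)
[3] "111010001"  (len 9)
[4] "110100011"  (len 9)
[5] "10100011111"  (len 11)
[6] "01000111110001"  (len 14)
[7] "1000111110001"  (len 13)
[8] "000111110001111"  (len 15)
[9] "00111110001111"  (len 14)
[10] "0111110001111"  (len 13)
[11] "111110001111"  (len 12)
[12] "111100011110001"  (len 15)
[13] "111000111100011"  (len 15)
[14] "11000111100011111"  (len 17)
[15] "10001111000111110001"  (len 20)
[16] "00011110001111100011"  (len 20)
[17] "0011110001111100011"  (len 19)
[18] "011110001111100011"  (len 18)
[19] "11110001111100011"  (len 17)
[20] "1110001111100011111"  (len 19)
[21] "1100011111000111110001"  (len 22)
[22] "1000111110001111100011"  (len 22)
[23] "000111110001111100011111"  (len 24)
[24] "00111110001111100011111"  (len 23)
[25] "0111110001111100011111"  (len 22)
[26] "111110001111100011111"  (len 21)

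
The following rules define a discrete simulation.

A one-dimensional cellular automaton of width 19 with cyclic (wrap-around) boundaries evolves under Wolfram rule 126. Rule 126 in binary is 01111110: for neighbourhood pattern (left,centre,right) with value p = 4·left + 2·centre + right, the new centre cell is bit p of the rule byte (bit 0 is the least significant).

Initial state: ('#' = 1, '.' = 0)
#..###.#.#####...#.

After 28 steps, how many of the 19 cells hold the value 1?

11

[0] #..###.#.#####...#.
[1] ####.#####...##.###
[2] ...###...##.#####..
[3] ..##.##.#####...##.
[4] .########...##.####
[5] ##......##.#####..#
[6] .##....#####...####
[7] ####..##...##.##..#
[8] ...######.#########
[9] #.##....###.......#
[10] #####..##.##.....##
[11] ....#########...##.
[12] ...##.......##.####
[13] #.####.....#####..#
[14] ###..##...##...####
[15] ..######.####.##...
[16] .##....###..#####..
[17] ####..##.####...##.
[18] #..#######..##.####
[19] ####.....#######...
[20] #..##...##.....##.#
[21] ######.####...#####
[22] .....###..##.##....
[23] ....##.#########...
[24] ...#####.......##..
[25] ..##...##.....####.
[26] .####.####...##..##
[27] ##..###..##.#######
[28] .####.#######......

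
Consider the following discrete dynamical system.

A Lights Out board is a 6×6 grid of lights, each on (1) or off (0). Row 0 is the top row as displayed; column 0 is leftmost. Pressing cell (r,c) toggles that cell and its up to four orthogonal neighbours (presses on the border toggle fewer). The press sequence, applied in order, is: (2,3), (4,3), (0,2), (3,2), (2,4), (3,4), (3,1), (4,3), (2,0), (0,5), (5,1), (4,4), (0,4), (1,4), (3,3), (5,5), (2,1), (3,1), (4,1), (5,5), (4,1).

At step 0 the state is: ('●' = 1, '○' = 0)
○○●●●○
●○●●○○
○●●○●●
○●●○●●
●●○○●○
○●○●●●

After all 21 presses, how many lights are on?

20

0) ○○●●●○
●○●●○○
○●●○●●
○●●○●●
●●○○●○
○●○●●●
1) ○○●●●○
●○●○○○
○●○●○●
○●●●●●
●●○○●○
○●○●●●
2) ○○●●●○
●○●○○○
○●○●○●
○●●○●●
●●●●○○
○●○○●●
3) ○●○○●○
●○○○○○
○●○●○●
○●●○●●
●●●●○○
○●○○●●
4) ○●○○●○
●○○○○○
○●●●○●
○○○●●●
●●○●○○
○●○○●●
5) ○●○○●○
●○○○●○
○●●○●○
○○○●○●
●●○●○○
○●○○●●
6) ○●○○●○
●○○○●○
○●●○○○
○○○○●○
●●○●●○
○●○○●●
7) ○●○○●○
●○○○●○
○○●○○○
●●●○●○
●○○●●○
○●○○●●
8) ○●○○●○
●○○○●○
○○●○○○
●●●●●○
●○●○○○
○●○●●●
9) ○●○○●○
○○○○●○
●●●○○○
○●●●●○
●○●○○○
○●○●●●
10) ○●○○○●
○○○○●●
●●●○○○
○●●●●○
●○●○○○
○●○●●●
11) ○●○○○●
○○○○●●
●●●○○○
○●●●●○
●●●○○○
●○●●●●
12) ○●○○○●
○○○○●●
●●●○○○
○●●●○○
●●●●●●
●○●●○●
13) ○●○●●○
○○○○○●
●●●○○○
○●●●○○
●●●●●●
●○●●○●
14) ○●○●○○
○○○●●○
●●●○●○
○●●●○○
●●●●●●
●○●●○●
15) ○●○●○○
○○○●●○
●●●●●○
○●○○●○
●●●○●●
●○●●○●
16) ○●○●○○
○○○●●○
●●●●●○
○●○○●○
●●●○●○
●○●●●○
17) ○●○●○○
○●○●●○
○○○●●○
○○○○●○
●●●○●○
●○●●●○
18) ○●○●○○
○●○●●○
○●○●●○
●●●○●○
●○●○●○
●○●●●○
19) ○●○●○○
○●○●●○
○●○●●○
●○●○●○
○●○○●○
●●●●●○
20) ○●○●○○
○●○●●○
○●○●●○
●○●○●○
○●○○●●
●●●●○●
21) ○●○●○○
○●○●●○
○●○●●○
●●●○●○
●○●○●●
●○●●○●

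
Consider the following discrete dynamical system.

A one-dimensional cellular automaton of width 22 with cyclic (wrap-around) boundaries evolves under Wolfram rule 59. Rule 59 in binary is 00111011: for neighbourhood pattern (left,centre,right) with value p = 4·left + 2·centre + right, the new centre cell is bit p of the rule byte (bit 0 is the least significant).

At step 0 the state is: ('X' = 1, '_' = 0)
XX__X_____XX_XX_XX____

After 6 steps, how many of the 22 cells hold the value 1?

t=0: XX__X_____XX_XX_XX____
t=1: X_XX_XXXXXX_XX_XX_XXXX
t=2: _XX_XX_____XX_XX_XX___
t=3: XX_XX_XXXXXX_XX_XX_XXX
t=4: __XX_XX_____XX_XX_XX__
t=5: XXX_XX_XXXXXX_XX_XX_XX
t=6: ___XX_XX_____XX_XX_XX_

10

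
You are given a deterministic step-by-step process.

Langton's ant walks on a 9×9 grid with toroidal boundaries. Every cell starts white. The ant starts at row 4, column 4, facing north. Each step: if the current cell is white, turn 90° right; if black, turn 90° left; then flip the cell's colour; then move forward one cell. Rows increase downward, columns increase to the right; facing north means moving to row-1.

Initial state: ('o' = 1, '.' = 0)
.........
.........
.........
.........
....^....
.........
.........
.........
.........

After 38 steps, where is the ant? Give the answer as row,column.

7,3

k=0  .........
.........
.........
.........
....^....
.........
.........
.........
.........
k=1  .........
.........
.........
.........
....o>...
.........
.........
.........
.........
k=2  .........
.........
.........
.........
....oo...
.....v...
.........
.........
.........
k=3  .........
.........
.........
.........
....oo...
....<o...
.........
.........
.........
k=4  .........
.........
.........
.........
....^o...
....oo...
.........
.........
.........
k=5  .........
.........
.........
.........
...<.o...
....oo...
.........
.........
.........
k=6  .........
.........
.........
...^.....
...o.o...
....oo...
.........
.........
.........
k=7  .........
.........
.........
...o>....
...o.o...
....oo...
.........
.........
.........
k=8  .........
.........
.........
...oo....
...ovo...
....oo...
.........
.........
.........
k=9  .........
.........
.........
...oo....
...<oo...
....oo...
.........
.........
.........
k=10  .........
.........
.........
...oo....
....oo...
...voo...
.........
.........
.........
k=11  .........
.........
.........
...oo....
....oo...
..<ooo...
.........
.........
.........
k=12  .........
.........
.........
...oo....
..^.oo...
..oooo...
.........
.........
.........
k=13  .........
.........
.........
...oo....
..o>oo...
..oooo...
.........
.........
.........
k=14  .........
.........
.........
...oo....
..oooo...
..ovoo...
.........
.........
.........
k=15  .........
.........
.........
...oo....
..oooo...
..o.>o...
.........
.........
.........
k=16  .........
.........
.........
...oo....
..oo^o...
..o..o...
.........
.........
.........
k=17  .........
.........
.........
...oo....
..o<.o...
..o..o...
.........
.........
.........
k=18  .........
.........
.........
...oo....
..o..o...
..ov.o...
.........
.........
.........
k=19  .........
.........
.........
...oo....
..o..o...
..<o.o...
.........
.........
.........
k=20  .........
.........
.........
...oo....
..o..o...
...o.o...
..v......
.........
.........
k=21  .........
.........
.........
...oo....
..o..o...
...o.o...
.<o......
.........
.........
k=22  .........
.........
.........
...oo....
..o..o...
.^.o.o...
.oo......
.........
.........
k=23  .........
.........
.........
...oo....
..o..o...
.o>o.o...
.oo......
.........
.........
k=24  .........
.........
.........
...oo....
..o..o...
.ooo.o...
.ov......
.........
.........
k=25  .........
.........
.........
...oo....
..o..o...
.ooo.o...
.o.>.....
.........
.........
k=26  .........
.........
.........
...oo....
..o..o...
.ooo.o...
.o.o.....
...v.....
.........
k=27  .........
.........
.........
...oo....
..o..o...
.ooo.o...
.o.o.....
..<o.....
.........
k=28  .........
.........
.........
...oo....
..o..o...
.ooo.o...
.o^o.....
..oo.....
.........
k=29  .........
.........
.........
...oo....
..o..o...
.ooo.o...
.oo>.....
..oo.....
.........
k=30  .........
.........
.........
...oo....
..o..o...
.oo^.o...
.oo......
..oo.....
.........
k=31  .........
.........
.........
...oo....
..o..o...
.o<..o...
.oo......
..oo.....
.........
k=32  .........
.........
.........
...oo....
..o..o...
.o...o...
.ov......
..oo.....
.........
k=33  .........
.........
.........
...oo....
..o..o...
.o...o...
.o.>.....
..oo.....
.........
k=34  .........
.........
.........
...oo....
..o..o...
.o...o...
.o.o.....
..ov.....
.........
k=35  .........
.........
.........
...oo....
..o..o...
.o...o...
.o.o.....
..o.>....
.........
k=36  .........
.........
.........
...oo....
..o..o...
.o...o...
.o.o.....
..o.o....
....v....
k=37  .........
.........
.........
...oo....
..o..o...
.o...o...
.o.o.....
..o.o....
...<o....
k=38  .........
.........
.........
...oo....
..o..o...
.o...o...
.o.o.....
..o^o....
...oo....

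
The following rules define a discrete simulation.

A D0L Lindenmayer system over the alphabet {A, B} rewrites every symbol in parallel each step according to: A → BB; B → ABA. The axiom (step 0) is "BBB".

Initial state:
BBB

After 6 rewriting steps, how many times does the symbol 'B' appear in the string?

543

[0] BBB
[1] ABAABAABA
[2] BBABABBBBABABBBBABABB
[3] ABAABABBABABBABAABAABAABABBABABBABAABAABAABABBABABBABAABA
[4] BBABABBBBABABBABAABABBABABBABAABABBABABBBBABABBBBABABBBBAB…BABBBBABABBBBABABBBBABABBABAABABBABABBABAABABBABABBBBABABB  (len 141)
[5] ABAABABBABABBABAABAABAABABBABABBABAABABBABABBBBABABBABAABA…ABAABABBABABBBBABABBABAABABBABABBABAABAABAABABBABABBABAABA  (len 369)
[6] BBABABBBBABABBABAABABBABABBABAABABBABABBBBABABBBBABABBBBAB…BABBBBABABBBBABABBBBABABBABAABABBABABBABAABABBABABBBBABABB  (len 933)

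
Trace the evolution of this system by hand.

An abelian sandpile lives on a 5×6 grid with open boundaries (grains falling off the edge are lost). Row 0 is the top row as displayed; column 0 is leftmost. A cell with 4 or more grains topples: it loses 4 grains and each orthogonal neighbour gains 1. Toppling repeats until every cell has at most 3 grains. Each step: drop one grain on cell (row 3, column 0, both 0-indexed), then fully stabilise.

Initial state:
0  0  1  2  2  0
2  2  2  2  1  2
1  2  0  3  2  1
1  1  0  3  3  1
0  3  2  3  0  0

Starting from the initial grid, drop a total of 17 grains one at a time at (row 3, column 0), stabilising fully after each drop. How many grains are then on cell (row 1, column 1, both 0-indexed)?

3

[0] 0  0  1  2  2  0
2  2  2  2  1  2
1  2  0  3  2  1
1  1  0  3  3  1
0  3  2  3  0  0
[1] 0  0  1  2  2  0
2  2  2  2  1  2
1  2  0  3  2  1
2  1  0  3  3  1
0  3  2  3  0  0
[2] 0  0  1  2  2  0
2  2  2  2  1  2
1  2  0  3  2  1
3  1  0  3  3  1
0  3  2  3  0  0
[3] 0  0  1  2  2  0
2  2  2  2  1  2
2  2  0  3  2  1
0  2  0  3  3  1
1  3  2  3  0  0
[4] 0  0  1  2  2  0
2  2  2  2  1  2
2  2  0  3  2  1
1  2  0  3  3  1
1  3  2  3  0  0
[5] 0  0  1  2  2  0
2  2  2  2  1  2
2  2  0  3  2  1
2  2  0  3  3  1
1  3  2  3  0  0
[6] 0  0  1  2  2  0
2  2  2  2  1  2
2  2  0  3  2  1
3  2  0  3  3  1
1  3  2  3  0  0
[7] 0  0  1  2  2  0
2  2  2  2  1  2
3  2  0  3  2  1
0  3  0  3  3  1
2  3  2  3  0  0
[8] 0  0  1  2  2  0
2  2  2  2  1  2
3  2  0  3  2  1
1  3  0  3  3  1
2  3  2  3  0  0
[9] 0  0  1  2  2  0
2  2  2  2  1  2
3  2  0  3  2  1
2  3  0  3  3  1
2  3  2  3  0  0
[10] 0  0  1  2  2  0
2  2  2  2  1  2
3  2  0  3  2  1
3  3  0  3  3  1
2  3  2  3  0  0
[11] 0  0  1  2  2  0
3  3  2  2  1  2
1  0  1  3  2  1
3  2  1  3  3  1
0  1  3  3  0  0
[12] 0  0  1  2  2  0
3  3  2  2  1  2
2  0  1  3  2  1
0  3  1  3  3  1
1  1  3  3  0  0
[13] 0  0  1  2  2  0
3  3  2  2  1  2
2  0  1  3  2  1
1  3  1  3  3  1
1  1  3  3  0  0
[14] 0  0  1  2  2  0
3  3  2  2  1  2
2  0  1  3  2  1
2  3  1  3  3  1
1  1  3  3  0  0
[15] 0  0  1  2  2  0
3  3  2  2  1  2
2  0  1  3  2  1
3  3  1  3  3  1
1  1  3  3  0  0
[16] 0  0  1  2  2  0
3  3  2  2  1  2
3  1  1  3  2  1
1  0  2  3  3  1
2  2  3  3  0  0
[17] 0  0  1  2  2  0
3  3  2  2  1  2
3  1  1  3  2  1
2  0  2  3  3  1
2  2  3  3  0  0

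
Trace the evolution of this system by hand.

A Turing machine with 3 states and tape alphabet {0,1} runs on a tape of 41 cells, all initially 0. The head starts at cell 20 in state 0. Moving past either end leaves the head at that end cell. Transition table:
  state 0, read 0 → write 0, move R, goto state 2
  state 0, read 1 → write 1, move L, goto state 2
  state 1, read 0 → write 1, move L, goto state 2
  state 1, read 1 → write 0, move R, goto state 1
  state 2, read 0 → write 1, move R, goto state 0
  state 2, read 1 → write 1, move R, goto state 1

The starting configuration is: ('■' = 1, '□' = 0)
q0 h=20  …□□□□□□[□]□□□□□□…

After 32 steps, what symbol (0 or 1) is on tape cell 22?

0

gen 0: q0 h=20  …□□□□□□[□]□□□□□□…
gen 1: q2 h=21  …□□□□□□[□]□□□□□□…
gen 2: q0 h=22  …□□□□□■[□]□□□□□□…
gen 3: q2 h=23  …□□□□■□[□]□□□□□□…
gen 4: q0 h=24  …□□□■□■[□]□□□□□□…
gen 5: q2 h=25  …□□■□■□[□]□□□□□□…
gen 6: q0 h=26  …□■□■□■[□]□□□□□□…
gen 7: q2 h=27  …■□■□■□[□]□□□□□□…
gen 8: q0 h=28  …□■□■□■[□]□□□□□□…
gen 9: q2 h=29  …■□■□■□[□]□□□□□□…
gen 10: q0 h=30  …□■□■□■[□]□□□□□□…
gen 11: q2 h=31  …■□■□■□[□]□□□□□□…
gen 12: q0 h=32  …□■□■□■[□]□□□□□□…
gen 13: q2 h=33  …■□■□■□[□]□□□□□□…
gen 14: q0 h=34  …□■□■□■[□]□□□□□□|
gen 15: q2 h=35  …■□■□■□[□]□□□□□|
gen 16: q0 h=36  …□■□■□■[□]□□□□|
gen 17: q2 h=37  …■□■□■□[□]□□□|
gen 18: q0 h=38  …□■□■□■[□]□□|
gen 19: q2 h=39  …■□■□■□[□]□|
gen 20: q0 h=40  …□■□■□■[□]|
gen 21: q2 h=40  …□■□■□■[□]|
gen 22: q0 h=40  …□■□■□■[■]|
gen 23: q2 h=39  …■□■□■□[■]■|
gen 24: q1 h=40  …□■□■□■[■]|
gen 25: q1 h=40  …□■□■□■[□]|
gen 26: q2 h=39  …■□■□■□[■]■|
gen 27: q1 h=40  …□■□■□■[■]|
gen 28: q1 h=40  …□■□■□■[□]|
gen 29: q2 h=39  …■□■□■□[■]■|
gen 30: q1 h=40  …□■□■□■[■]|
gen 31: q1 h=40  …□■□■□■[□]|
gen 32: q2 h=39  …■□■□■□[■]■|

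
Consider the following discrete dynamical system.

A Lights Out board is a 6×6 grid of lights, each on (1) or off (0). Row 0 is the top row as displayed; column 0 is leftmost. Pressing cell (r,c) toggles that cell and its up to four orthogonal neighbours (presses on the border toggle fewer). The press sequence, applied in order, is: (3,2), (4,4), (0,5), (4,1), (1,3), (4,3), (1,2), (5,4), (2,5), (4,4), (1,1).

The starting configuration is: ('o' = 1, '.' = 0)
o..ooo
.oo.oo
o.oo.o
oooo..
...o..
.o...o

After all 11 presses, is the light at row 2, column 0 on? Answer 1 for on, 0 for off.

gen 0: o..ooo
.oo.oo
o.oo.o
oooo..
...o..
.o...o
gen 1: o..ooo
.oo.oo
o..o.o
o.....
..oo..
.o...o
gen 2: o..ooo
.oo.oo
o..o.o
o...o.
..o.oo
.o..oo
gen 3: o..o..
.oo.o.
o..o.o
o...o.
..o.oo
.o..oo
gen 4: o..o..
.oo.o.
o..o.o
oo..o.
oo..oo
....oo
gen 5: o.....
.o.o..
o....o
oo..o.
oo..oo
....oo
gen 6: o.....
.o.o..
o....o
oo.oo.
oooo.o
...ooo
gen 7: o.o...
..o...
o.o..o
oo.oo.
oooo.o
...ooo
gen 8: o.o...
..o...
o.o..o
oo.oo.
oooooo
......
gen 9: o.o...
..o..o
o.o.o.
oo.ooo
oooooo
......
gen 10: o.o...
..o..o
o.o.o.
oo.o.o
ooo...
....o.
gen 11: ooo...
oo...o
ooo.o.
oo.o.o
ooo...
....o.

1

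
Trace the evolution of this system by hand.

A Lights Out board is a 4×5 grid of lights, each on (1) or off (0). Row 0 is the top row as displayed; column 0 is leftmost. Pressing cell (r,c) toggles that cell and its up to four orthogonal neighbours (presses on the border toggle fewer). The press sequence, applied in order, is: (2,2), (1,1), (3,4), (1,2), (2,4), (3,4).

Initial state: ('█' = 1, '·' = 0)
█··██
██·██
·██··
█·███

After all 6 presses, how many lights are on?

12

k=0  █··██
██·██
·██··
█·███
k=1  █··██
█████
···█·
█··██
k=2  ██·██
···██
·█·█·
█··██
k=3  ██·██
···██
·█·██
█····
k=4  █████
·██·█
·████
█····
k=5  █████
·██··
·██··
█···█
k=6  █████
·██··
·██·█
█··█·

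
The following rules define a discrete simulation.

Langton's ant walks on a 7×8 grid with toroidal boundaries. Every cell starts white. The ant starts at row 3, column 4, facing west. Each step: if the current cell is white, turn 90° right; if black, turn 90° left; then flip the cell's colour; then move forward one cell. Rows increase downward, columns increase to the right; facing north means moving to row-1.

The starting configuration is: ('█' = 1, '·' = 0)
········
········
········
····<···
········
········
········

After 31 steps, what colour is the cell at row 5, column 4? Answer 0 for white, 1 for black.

t=0: ········
········
········
····<···
········
········
········
t=1: ········
········
····^···
····█···
········
········
········
t=2: ········
········
····█>··
····█···
········
········
········
t=3: ········
········
····██··
····█v··
········
········
········
t=4: ········
········
····██··
····<█··
········
········
········
t=5: ········
········
····██··
·····█··
····v···
········
········
t=6: ········
········
····██··
·····█··
···<█···
········
········
t=7: ········
········
····██··
···^·█··
···██···
········
········
t=8: ········
········
····██··
···█>█··
···██···
········
········
t=9: ········
········
····██··
···███··
···█v···
········
········
t=10: ········
········
····██··
···███··
···█·>··
········
········
t=11: ········
········
····██··
···███··
···█·█··
·····v··
········
t=12: ········
········
····██··
···███··
···█·█··
····<█··
········
t=13: ········
········
····██··
···███··
···█^█··
····██··
········
t=14: ········
········
····██··
···███··
···██>··
····██··
········
t=15: ········
········
····██··
···██^··
···██···
····██··
········
t=16: ········
········
····██··
···█<···
···██···
····██··
········
t=17: ········
········
····██··
···█····
···█v···
····██··
········
t=18: ········
········
····██··
···█····
···█·>··
····██··
········
t=19: ········
········
····██··
···█····
···█·█··
····█v··
········
t=20: ········
········
····██··
···█····
···█·█··
····█·>·
········
t=21: ········
········
····██··
···█····
···█·█··
····█·█·
······v·
t=22: ········
········
····██··
···█····
···█·█··
····█·█·
·····<█·
t=23: ········
········
····██··
···█····
···█·█··
····█^█·
·····██·
t=24: ········
········
····██··
···█····
···█·█··
····██>·
·····██·
t=25: ········
········
····██··
···█····
···█·█^·
····██··
·····██·
t=26: ········
········
····██··
···█····
···█·██>
····██··
·····██·
t=27: ········
········
····██··
···█····
···█·███
····██·v
·····██·
t=28: ········
········
····██··
···█····
···█·███
····██<█
·····██·
t=29: ········
········
····██··
···█····
···█·█^█
····████
·····██·
t=30: ········
········
····██··
···█····
···█·<·█
····████
·····██·
t=31: ········
········
····██··
···█····
···█···█
····█v██
·····██·

1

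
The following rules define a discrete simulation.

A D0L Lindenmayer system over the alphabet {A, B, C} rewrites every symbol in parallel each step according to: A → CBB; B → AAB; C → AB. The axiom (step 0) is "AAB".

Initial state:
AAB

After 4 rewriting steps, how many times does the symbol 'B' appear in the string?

97

t=0: AAB
t=1: CBBCBBAAB
t=2: ABAABAABABAABAABCBBCBBAAB
t=3: CBBAABCBBCBBAABCBBCBBAABCBBAABCBBCBBAABCBBCBBAABABAABAABABAABAABCBBCBBAAB
t=4: ABAABAABCBBCBBAABABAABAABABAABAABCBBCBBAABABAABAABABAABAAB…CBBCBBAABCBBAABCBBCBBAABCBBCBBAABABAABAABABAABAABCBBCBBAAB  (len 207)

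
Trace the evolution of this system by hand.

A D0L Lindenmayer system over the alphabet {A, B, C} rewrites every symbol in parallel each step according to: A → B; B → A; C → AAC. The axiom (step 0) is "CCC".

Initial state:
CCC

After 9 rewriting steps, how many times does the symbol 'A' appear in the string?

30

t=0: CCC
t=1: AACAACAAC
t=2: BBAACBBAACBBAAC
t=3: AABBAACAABBAACAABBAAC
t=4: BBAABBAACBBAABBAACBBAABBAAC
t=5: AABBAABBAACAABBAABBAACAABBAABBAAC
t=6: BBAABBAABBAACBBAABBAABBAACBBAABBAABBAAC
t=7: AABBAABBAABBAACAABBAABBAABBAACAABBAABBAABBAAC
t=8: BBAABBAABBAABBAACBBAABBAABBAABBAACBBAABBAABBAABBAAC
t=9: AABBAABBAABBAABBAACAABBAABBAABBAABBAACAABBAABBAABBAABBAAC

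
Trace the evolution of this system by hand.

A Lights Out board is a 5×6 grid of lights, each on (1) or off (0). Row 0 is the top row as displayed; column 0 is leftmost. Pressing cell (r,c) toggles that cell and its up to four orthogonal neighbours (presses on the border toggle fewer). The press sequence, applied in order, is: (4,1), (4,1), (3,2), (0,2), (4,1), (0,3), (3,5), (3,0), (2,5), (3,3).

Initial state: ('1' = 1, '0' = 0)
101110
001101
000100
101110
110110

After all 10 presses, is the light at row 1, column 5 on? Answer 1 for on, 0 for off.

0) 101110
001101
000100
101110
110110
1) 101110
001101
000100
111110
001110
2) 101110
001101
000100
101110
110110
3) 101110
001101
001100
110010
111110
4) 110010
000101
001100
110010
111110
5) 110010
000101
001100
100010
000110
6) 111100
000001
001100
100010
000110
7) 111100
000001
001101
100001
000111
8) 111100
000001
101101
010001
100111
9) 111100
000000
101110
010000
100111
10) 111100
000000
101010
011110
100011

0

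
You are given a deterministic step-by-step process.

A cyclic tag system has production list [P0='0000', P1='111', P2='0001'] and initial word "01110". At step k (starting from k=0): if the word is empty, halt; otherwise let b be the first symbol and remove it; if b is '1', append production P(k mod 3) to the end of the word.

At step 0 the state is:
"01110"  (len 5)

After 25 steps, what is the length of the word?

gen 0: "01110"  (len 5)
gen 1: "1110"  (len 4)
gen 2: "110111"  (len 6)
gen 3: "101110001"  (len 9)
gen 4: "011100010000"  (len 12)
gen 5: "11100010000"  (len 11)
gen 6: "11000100000001"  (len 14)
gen 7: "10001000000010000"  (len 17)
gen 8: "0001000000010000111"  (len 19)
gen 9: "001000000010000111"  (len 18)
gen 10: "01000000010000111"  (len 17)
gen 11: "1000000010000111"  (len 16)
gen 12: "0000000100001110001"  (len 19)
gen 13: "000000100001110001"  (len 18)
gen 14: "00000100001110001"  (len 17)
gen 15: "0000100001110001"  (len 16)
gen 16: "000100001110001"  (len 15)
gen 17: "00100001110001"  (len 14)
gen 18: "0100001110001"  (len 13)
gen 19: "100001110001"  (len 12)
gen 20: "00001110001111"  (len 14)
gen 21: "0001110001111"  (len 13)
gen 22: "001110001111"  (len 12)
gen 23: "01110001111"  (len 11)
gen 24: "1110001111"  (len 10)
gen 25: "1100011110000"  (len 13)

13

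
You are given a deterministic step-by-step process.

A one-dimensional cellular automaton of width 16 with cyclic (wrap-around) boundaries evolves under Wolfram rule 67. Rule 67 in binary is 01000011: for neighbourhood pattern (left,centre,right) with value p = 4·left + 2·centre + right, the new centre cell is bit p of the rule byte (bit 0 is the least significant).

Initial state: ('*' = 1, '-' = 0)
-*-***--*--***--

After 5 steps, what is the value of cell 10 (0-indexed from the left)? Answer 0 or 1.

0) -*-***--*--***--
1) *----*-*--*--*-*
2) *-***----*--*---
3) ----*-***--*--**
4) -***----*-*--*-*
5) ---*-***----*---

0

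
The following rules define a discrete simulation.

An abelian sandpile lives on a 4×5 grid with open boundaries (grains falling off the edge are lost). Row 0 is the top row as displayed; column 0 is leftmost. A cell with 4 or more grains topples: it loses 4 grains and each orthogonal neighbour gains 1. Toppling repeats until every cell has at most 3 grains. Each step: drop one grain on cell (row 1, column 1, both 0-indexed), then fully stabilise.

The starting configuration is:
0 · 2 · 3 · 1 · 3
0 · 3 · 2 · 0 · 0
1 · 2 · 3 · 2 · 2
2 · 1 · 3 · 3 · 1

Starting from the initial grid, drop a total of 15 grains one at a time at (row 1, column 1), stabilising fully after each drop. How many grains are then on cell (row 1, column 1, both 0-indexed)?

step 0: 0 · 2 · 3 · 1 · 3
0 · 3 · 2 · 0 · 0
1 · 2 · 3 · 2 · 2
2 · 1 · 3 · 3 · 1
step 1: 0 · 3 · 3 · 1 · 3
1 · 0 · 3 · 0 · 0
1 · 3 · 3 · 2 · 2
2 · 1 · 3 · 3 · 1
step 2: 0 · 3 · 3 · 1 · 3
1 · 1 · 3 · 0 · 0
1 · 3 · 3 · 2 · 2
2 · 1 · 3 · 3 · 1
step 3: 0 · 3 · 3 · 1 · 3
1 · 2 · 3 · 0 · 0
1 · 3 · 3 · 2 · 2
2 · 1 · 3 · 3 · 1
step 4: 0 · 3 · 3 · 1 · 3
1 · 3 · 3 · 0 · 0
1 · 3 · 3 · 2 · 2
2 · 1 · 3 · 3 · 1
step 5: 1 · 1 · 1 · 2 · 3
2 · 3 · 2 · 2 · 0
2 · 1 · 3 · 0 · 3
2 · 3 · 1 · 1 · 2
step 6: 1 · 2 · 1 · 2 · 3
3 · 0 · 3 · 2 · 0
2 · 2 · 3 · 0 · 3
2 · 3 · 1 · 1 · 2
step 7: 1 · 2 · 1 · 2 · 3
3 · 1 · 3 · 2 · 0
2 · 2 · 3 · 0 · 3
2 · 3 · 1 · 1 · 2
step 8: 1 · 2 · 1 · 2 · 3
3 · 2 · 3 · 2 · 0
2 · 2 · 3 · 0 · 3
2 · 3 · 1 · 1 · 2
step 9: 1 · 2 · 1 · 2 · 3
3 · 3 · 3 · 2 · 0
2 · 2 · 3 · 0 · 3
2 · 3 · 1 · 1 · 2
step 10: 2 · 3 · 2 · 2 · 3
1 · 3 · 1 · 3 · 0
1 · 2 · 1 · 1 · 3
0 · 1 · 3 · 1 · 2
step 11: 3 · 0 · 3 · 2 · 3
2 · 1 · 2 · 3 · 0
1 · 3 · 1 · 1 · 3
0 · 1 · 3 · 1 · 2
step 12: 3 · 0 · 3 · 2 · 3
2 · 2 · 2 · 3 · 0
1 · 3 · 1 · 1 · 3
0 · 1 · 3 · 1 · 2
step 13: 3 · 0 · 3 · 2 · 3
2 · 3 · 2 · 3 · 0
1 · 3 · 1 · 1 · 3
0 · 1 · 3 · 1 · 2
step 14: 3 · 1 · 3 · 2 · 3
3 · 1 · 3 · 3 · 0
2 · 0 · 2 · 1 · 3
0 · 2 · 3 · 1 · 2
step 15: 3 · 1 · 3 · 2 · 3
3 · 2 · 3 · 3 · 0
2 · 0 · 2 · 1 · 3
0 · 2 · 3 · 1 · 2

2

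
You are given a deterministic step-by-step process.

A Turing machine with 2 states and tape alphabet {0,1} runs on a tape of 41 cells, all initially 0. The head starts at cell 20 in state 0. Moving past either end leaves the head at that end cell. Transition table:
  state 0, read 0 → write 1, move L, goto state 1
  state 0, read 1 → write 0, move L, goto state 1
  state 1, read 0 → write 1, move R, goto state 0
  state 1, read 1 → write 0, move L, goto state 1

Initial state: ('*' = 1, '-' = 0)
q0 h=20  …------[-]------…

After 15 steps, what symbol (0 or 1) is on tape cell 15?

[0] q0 h=20  …------[-]------…
[1] q1 h=19  …------[-]*-----…
[2] q0 h=20  …-----*[*]------…
[3] q1 h=19  …------[*]------…
[4] q1 h=18  …------[-]------…
[5] q0 h=19  …-----*[-]------…
[6] q1 h=18  …------[*]*-----…
[7] q1 h=17  …------[-]-*----…
[8] q0 h=18  …-----*[-]*-----…
[9] q1 h=17  …------[*]**----…
[10] q1 h=16  …------[-]-**---…
[11] q0 h=17  …-----*[-]**----…
[12] q1 h=16  …------[*]***---…
[13] q1 h=15  …------[-]-***--…
[14] q0 h=16  …-----*[-]***---…
[15] q1 h=15  …------[*]****--…

1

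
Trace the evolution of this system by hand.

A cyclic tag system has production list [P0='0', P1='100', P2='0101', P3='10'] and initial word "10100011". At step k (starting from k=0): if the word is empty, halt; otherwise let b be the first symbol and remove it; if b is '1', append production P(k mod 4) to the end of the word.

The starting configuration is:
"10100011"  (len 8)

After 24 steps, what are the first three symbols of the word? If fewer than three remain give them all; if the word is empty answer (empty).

010

k=0  "10100011"  (len 8)
k=1  "01000110"  (len 8)
k=2  "1000110"  (len 7)
k=3  "0001100101"  (len 10)
k=4  "001100101"  (len 9)
k=5  "01100101"  (len 8)
k=6  "1100101"  (len 7)
k=7  "1001010101"  (len 10)
k=8  "00101010110"  (len 11)
k=9  "0101010110"  (len 10)
k=10  "101010110"  (len 9)
k=11  "010101100101"  (len 12)
k=12  "10101100101"  (len 11)
k=13  "01011001010"  (len 11)
k=14  "1011001010"  (len 10)
k=15  "0110010100101"  (len 13)
k=16  "110010100101"  (len 12)
k=17  "100101001010"  (len 12)
k=18  "00101001010100"  (len 14)
k=19  "0101001010100"  (len 13)
k=20  "101001010100"  (len 12)
k=21  "010010101000"  (len 12)
k=22  "10010101000"  (len 11)
k=23  "00101010000101"  (len 14)
k=24  "0101010000101"  (len 13)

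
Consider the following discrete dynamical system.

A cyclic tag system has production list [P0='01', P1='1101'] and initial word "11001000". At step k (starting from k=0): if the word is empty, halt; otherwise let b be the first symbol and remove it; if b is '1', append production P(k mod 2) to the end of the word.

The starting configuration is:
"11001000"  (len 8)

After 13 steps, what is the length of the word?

0) "11001000"  (len 8)
1) "100100001"  (len 9)
2) "001000011101"  (len 12)
3) "01000011101"  (len 11)
4) "1000011101"  (len 10)
5) "00001110101"  (len 11)
6) "0001110101"  (len 10)
7) "001110101"  (len 9)
8) "01110101"  (len 8)
9) "1110101"  (len 7)
10) "1101011101"  (len 10)
11) "10101110101"  (len 11)
12) "01011101011101"  (len 14)
13) "1011101011101"  (len 13)

13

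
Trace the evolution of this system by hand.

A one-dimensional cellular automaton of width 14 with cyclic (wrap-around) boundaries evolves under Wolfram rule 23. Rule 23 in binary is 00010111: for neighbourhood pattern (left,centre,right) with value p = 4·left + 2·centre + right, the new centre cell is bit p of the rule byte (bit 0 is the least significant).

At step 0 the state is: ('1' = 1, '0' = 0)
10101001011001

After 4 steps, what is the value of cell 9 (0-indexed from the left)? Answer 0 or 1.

1

step 0: 10101001011001
step 1: 00101111000110
step 2: 11100000111001
step 3: 00011111000110
step 4: 11100000111001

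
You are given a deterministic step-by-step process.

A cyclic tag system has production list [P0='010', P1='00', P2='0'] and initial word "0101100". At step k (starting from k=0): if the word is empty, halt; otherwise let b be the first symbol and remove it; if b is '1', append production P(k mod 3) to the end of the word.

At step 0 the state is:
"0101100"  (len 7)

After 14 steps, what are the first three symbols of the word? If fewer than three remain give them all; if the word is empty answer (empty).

00

step 0: "0101100"  (len 7)
step 1: "101100"  (len 6)
step 2: "0110000"  (len 7)
step 3: "110000"  (len 6)
step 4: "10000010"  (len 8)
step 5: "000001000"  (len 9)
step 6: "00001000"  (len 8)
step 7: "0001000"  (len 7)
step 8: "001000"  (len 6)
step 9: "01000"  (len 5)
step 10: "1000"  (len 4)
step 11: "00000"  (len 5)
step 12: "0000"  (len 4)
step 13: "000"  (len 3)
step 14: "00"  (len 2)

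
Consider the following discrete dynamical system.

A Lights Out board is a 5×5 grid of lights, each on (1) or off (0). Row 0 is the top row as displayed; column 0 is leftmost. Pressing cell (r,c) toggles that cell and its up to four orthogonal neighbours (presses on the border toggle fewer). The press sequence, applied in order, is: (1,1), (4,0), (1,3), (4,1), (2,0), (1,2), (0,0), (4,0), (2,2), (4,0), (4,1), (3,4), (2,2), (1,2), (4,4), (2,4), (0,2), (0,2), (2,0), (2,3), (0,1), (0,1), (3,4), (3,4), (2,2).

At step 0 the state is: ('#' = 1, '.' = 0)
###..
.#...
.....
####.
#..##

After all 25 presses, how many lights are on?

10

[0] ###..
.#...
.....
####.
#..##
[1] #.#..
#.#..
.#...
####.
#..##
[2] #.#..
#.#..
.#...
.###.
.#.##
[3] #.##.
#..##
.#.#.
.###.
.#.##
[4] #.##.
#..##
.#.#.
..##.
#.###
[5] #.##.
...##
#..#.
#.##.
#.###
[6] #..#.
.##.#
#.##.
#.##.
#.###
[7] .#.#.
###.#
#.##.
#.##.
#.###
[8] .#.#.
###.#
#.##.
..##.
.####
[9] .#.#.
##..#
##...
...#.
.####
[10] .#.#.
##..#
##...
#..#.
#.###
[11] .#.#.
##..#
##...
##.#.
.#.##
[12] .#.#.
##..#
##..#
##..#
.#.#.
[13] .#.#.
###.#
#.###
###.#
.#.#.
[14] .###.
#..##
#..##
###.#
.#.#.
[15] .###.
#..##
#..##
###..
.#..#
[16] .###.
#..#.
#....
###.#
.#..#
[17] .....
#.##.
#....
###.#
.#..#
[18] .###.
#..#.
#....
###.#
.#..#
[19] .###.
...#.
.#...
.##.#
.#..#
[20] .###.
.....
.####
.####
.#..#
[21] #..#.
.#...
.####
.####
.#..#
[22] .###.
.....
.####
.####
.#..#
[23] .###.
.....
.###.
.##..
.#...
[24] .###.
.....
.####
.####
.#..#
[25] .###.
..#..
....#
.#.##
.#..#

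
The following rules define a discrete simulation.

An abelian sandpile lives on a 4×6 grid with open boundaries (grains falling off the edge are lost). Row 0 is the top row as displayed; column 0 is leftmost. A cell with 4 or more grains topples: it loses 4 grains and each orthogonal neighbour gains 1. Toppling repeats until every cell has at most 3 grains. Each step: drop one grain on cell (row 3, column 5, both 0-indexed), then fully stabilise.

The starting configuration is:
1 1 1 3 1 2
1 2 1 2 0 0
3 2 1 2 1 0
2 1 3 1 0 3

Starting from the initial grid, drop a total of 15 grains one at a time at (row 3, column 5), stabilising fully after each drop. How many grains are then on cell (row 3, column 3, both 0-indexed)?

[0] 1 1 1 3 1 2
1 2 1 2 0 0
3 2 1 2 1 0
2 1 3 1 0 3
[1] 1 1 1 3 1 2
1 2 1 2 0 0
3 2 1 2 1 1
2 1 3 1 1 0
[2] 1 1 1 3 1 2
1 2 1 2 0 0
3 2 1 2 1 1
2 1 3 1 1 1
[3] 1 1 1 3 1 2
1 2 1 2 0 0
3 2 1 2 1 1
2 1 3 1 1 2
[4] 1 1 1 3 1 2
1 2 1 2 0 0
3 2 1 2 1 1
2 1 3 1 1 3
[5] 1 1 1 3 1 2
1 2 1 2 0 0
3 2 1 2 1 2
2 1 3 1 2 0
[6] 1 1 1 3 1 2
1 2 1 2 0 0
3 2 1 2 1 2
2 1 3 1 2 1
[7] 1 1 1 3 1 2
1 2 1 2 0 0
3 2 1 2 1 2
2 1 3 1 2 2
[8] 1 1 1 3 1 2
1 2 1 2 0 0
3 2 1 2 1 2
2 1 3 1 2 3
[9] 1 1 1 3 1 2
1 2 1 2 0 0
3 2 1 2 1 3
2 1 3 1 3 0
[10] 1 1 1 3 1 2
1 2 1 2 0 0
3 2 1 2 1 3
2 1 3 1 3 1
[11] 1 1 1 3 1 2
1 2 1 2 0 0
3 2 1 2 1 3
2 1 3 1 3 2
[12] 1 1 1 3 1 2
1 2 1 2 0 0
3 2 1 2 1 3
2 1 3 1 3 3
[13] 1 1 1 3 1 2
1 2 1 2 0 1
3 2 1 2 3 0
2 1 3 2 0 2
[14] 1 1 1 3 1 2
1 2 1 2 0 1
3 2 1 2 3 0
2 1 3 2 0 3
[15] 1 1 1 3 1 2
1 2 1 2 0 1
3 2 1 2 3 1
2 1 3 2 1 0

2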